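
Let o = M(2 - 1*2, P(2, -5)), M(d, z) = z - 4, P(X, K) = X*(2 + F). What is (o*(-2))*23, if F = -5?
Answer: 460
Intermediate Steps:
P(X, K) = -3*X (P(X, K) = X*(2 - 5) = X*(-3) = -3*X)
M(d, z) = -4 + z
o = -10 (o = -4 - 3*2 = -4 - 6 = -10)
(o*(-2))*23 = -10*(-2)*23 = 20*23 = 460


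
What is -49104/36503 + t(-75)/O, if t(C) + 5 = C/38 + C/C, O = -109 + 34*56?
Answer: -3357670021/2489869630 ≈ -1.3485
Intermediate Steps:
O = 1795 (O = -109 + 1904 = 1795)
t(C) = -4 + C/38 (t(C) = -5 + (C/38 + C/C) = -5 + (C*(1/38) + 1) = -5 + (C/38 + 1) = -5 + (1 + C/38) = -4 + C/38)
-49104/36503 + t(-75)/O = -49104/36503 + (-4 + (1/38)*(-75))/1795 = -49104*1/36503 + (-4 - 75/38)*(1/1795) = -49104/36503 - 227/38*1/1795 = -49104/36503 - 227/68210 = -3357670021/2489869630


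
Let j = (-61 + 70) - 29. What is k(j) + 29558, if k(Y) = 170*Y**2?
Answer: 97558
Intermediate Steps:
j = -20 (j = 9 - 29 = -20)
k(j) + 29558 = 170*(-20)**2 + 29558 = 170*400 + 29558 = 68000 + 29558 = 97558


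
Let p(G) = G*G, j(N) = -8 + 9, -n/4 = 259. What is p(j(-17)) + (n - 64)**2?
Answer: 1210001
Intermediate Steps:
n = -1036 (n = -4*259 = -1036)
j(N) = 1
p(G) = G**2
p(j(-17)) + (n - 64)**2 = 1**2 + (-1036 - 64)**2 = 1 + (-1100)**2 = 1 + 1210000 = 1210001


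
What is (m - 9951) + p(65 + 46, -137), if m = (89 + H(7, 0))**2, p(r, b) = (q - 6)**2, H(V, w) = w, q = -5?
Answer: -1909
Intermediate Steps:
p(r, b) = 121 (p(r, b) = (-5 - 6)**2 = (-11)**2 = 121)
m = 7921 (m = (89 + 0)**2 = 89**2 = 7921)
(m - 9951) + p(65 + 46, -137) = (7921 - 9951) + 121 = -2030 + 121 = -1909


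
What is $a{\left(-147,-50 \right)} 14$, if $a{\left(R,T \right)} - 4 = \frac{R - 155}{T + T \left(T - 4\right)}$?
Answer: $\frac{72086}{1325} \approx 54.405$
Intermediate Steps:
$a{\left(R,T \right)} = 4 + \frac{-155 + R}{T + T \left(-4 + T\right)}$ ($a{\left(R,T \right)} = 4 + \frac{R - 155}{T + T \left(T - 4\right)} = 4 + \frac{-155 + R}{T + T \left(-4 + T\right)}$)
$a{\left(-147,-50 \right)} 14 = \frac{-155 - 147 - -600 + 4 \left(-50\right)^{2}}{\left(-50\right) \left(-3 - 50\right)} 14 = - \frac{-155 - 147 + 600 + 4 \cdot 2500}{50 \left(-53\right)} 14 = \left(- \frac{1}{50}\right) \left(- \frac{1}{53}\right) \left(-155 - 147 + 600 + 10000\right) 14 = \left(- \frac{1}{50}\right) \left(- \frac{1}{53}\right) 10298 \cdot 14 = \frac{5149}{1325} \cdot 14 = \frac{72086}{1325}$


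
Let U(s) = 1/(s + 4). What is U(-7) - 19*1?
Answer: -58/3 ≈ -19.333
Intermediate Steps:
U(s) = 1/(4 + s)
U(-7) - 19*1 = 1/(4 - 7) - 19*1 = 1/(-3) - 19 = -⅓ - 19 = -58/3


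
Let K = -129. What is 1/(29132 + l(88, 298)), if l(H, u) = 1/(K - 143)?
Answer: 272/7923903 ≈ 3.4327e-5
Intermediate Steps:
l(H, u) = -1/272 (l(H, u) = 1/(-129 - 143) = 1/(-272) = -1/272)
1/(29132 + l(88, 298)) = 1/(29132 - 1/272) = 1/(7923903/272) = 272/7923903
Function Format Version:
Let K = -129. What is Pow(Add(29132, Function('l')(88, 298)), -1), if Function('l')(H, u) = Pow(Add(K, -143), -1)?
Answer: Rational(272, 7923903) ≈ 3.4327e-5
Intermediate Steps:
Function('l')(H, u) = Rational(-1, 272) (Function('l')(H, u) = Pow(Add(-129, -143), -1) = Pow(-272, -1) = Rational(-1, 272))
Pow(Add(29132, Function('l')(88, 298)), -1) = Pow(Add(29132, Rational(-1, 272)), -1) = Pow(Rational(7923903, 272), -1) = Rational(272, 7923903)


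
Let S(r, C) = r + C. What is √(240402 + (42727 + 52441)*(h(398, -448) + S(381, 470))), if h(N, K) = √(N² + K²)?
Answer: √(81228370 + 190336*√89777) ≈ 11758.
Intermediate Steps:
h(N, K) = √(K² + N²)
S(r, C) = C + r
√(240402 + (42727 + 52441)*(h(398, -448) + S(381, 470))) = √(240402 + (42727 + 52441)*(√((-448)² + 398²) + (470 + 381))) = √(240402 + 95168*(√(200704 + 158404) + 851)) = √(240402 + 95168*(√359108 + 851)) = √(240402 + 95168*(2*√89777 + 851)) = √(240402 + 95168*(851 + 2*√89777)) = √(240402 + (80987968 + 190336*√89777)) = √(81228370 + 190336*√89777)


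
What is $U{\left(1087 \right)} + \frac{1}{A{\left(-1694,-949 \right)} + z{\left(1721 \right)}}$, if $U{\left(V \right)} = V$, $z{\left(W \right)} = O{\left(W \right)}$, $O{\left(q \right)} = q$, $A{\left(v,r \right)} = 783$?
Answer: $\frac{2721849}{2504} \approx 1087.0$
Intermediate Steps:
$z{\left(W \right)} = W$
$U{\left(1087 \right)} + \frac{1}{A{\left(-1694,-949 \right)} + z{\left(1721 \right)}} = 1087 + \frac{1}{783 + 1721} = 1087 + \frac{1}{2504} = \frac{2721849}{2504}$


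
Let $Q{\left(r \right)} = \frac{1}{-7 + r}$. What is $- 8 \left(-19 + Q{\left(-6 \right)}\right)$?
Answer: $\frac{1984}{13} \approx 152.62$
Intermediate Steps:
$- 8 \left(-19 + Q{\left(-6 \right)}\right) = - 8 \left(-19 + \frac{1}{-7 - 6}\right) = - 8 \left(-19 + \frac{1}{-13}\right) = - 8 \left(-19 - \frac{1}{13}\right) = \left(-8\right) \left(- \frac{248}{13}\right) = \frac{1984}{13}$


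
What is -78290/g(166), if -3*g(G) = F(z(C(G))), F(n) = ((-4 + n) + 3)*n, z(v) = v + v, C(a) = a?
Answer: 117435/54946 ≈ 2.1373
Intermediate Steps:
z(v) = 2*v
F(n) = n*(-1 + n) (F(n) = (-1 + n)*n = n*(-1 + n))
g(G) = -2*G*(-1 + 2*G)/3
-78290/g(166) = -78290*3/(332*(1 - 2*166)) = -78290*3/(332*(1 - 332)) = -78290/((⅔)*166*(-331)) = -78290/(-109892/3) = -78290*(-3/109892) = 117435/54946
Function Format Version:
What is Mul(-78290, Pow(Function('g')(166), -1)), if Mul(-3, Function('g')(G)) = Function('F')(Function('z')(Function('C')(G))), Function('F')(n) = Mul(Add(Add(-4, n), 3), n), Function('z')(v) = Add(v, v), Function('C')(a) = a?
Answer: Rational(117435, 54946) ≈ 2.1373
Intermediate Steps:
Function('z')(v) = Mul(2, v)
Function('F')(n) = Mul(n, Add(-1, n)) (Function('F')(n) = Mul(Add(-1, n), n) = Mul(n, Add(-1, n)))
Function('g')(G) = Mul(Rational(-2, 3), G, Add(-1, Mul(2, G))) (Function('g')(G) = Mul(Rational(-1, 3), Mul(Mul(2, G), Add(-1, Mul(2, G)))) = Mul(Rational(-1, 3), Mul(2, G, Add(-1, Mul(2, G)))) = Mul(Rational(-2, 3), G, Add(-1, Mul(2, G))))
Mul(-78290, Pow(Function('g')(166), -1)) = Mul(-78290, Pow(Mul(Rational(2, 3), 166, Add(1, Mul(-2, 166))), -1)) = Mul(-78290, Pow(Mul(Rational(2, 3), 166, Add(1, -332)), -1)) = Mul(-78290, Pow(Mul(Rational(2, 3), 166, -331), -1)) = Mul(-78290, Pow(Rational(-109892, 3), -1)) = Mul(-78290, Rational(-3, 109892)) = Rational(117435, 54946)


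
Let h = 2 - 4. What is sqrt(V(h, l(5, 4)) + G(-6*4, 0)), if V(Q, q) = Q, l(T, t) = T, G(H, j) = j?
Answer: I*sqrt(2) ≈ 1.4142*I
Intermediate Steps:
h = -2
sqrt(V(h, l(5, 4)) + G(-6*4, 0)) = sqrt(-2 + 0) = sqrt(-2) = I*sqrt(2)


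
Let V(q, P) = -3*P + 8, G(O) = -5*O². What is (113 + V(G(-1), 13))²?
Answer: 6724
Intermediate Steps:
V(q, P) = 8 - 3*P
(113 + V(G(-1), 13))² = (113 + (8 - 3*13))² = (113 + (8 - 39))² = (113 - 31)² = 82² = 6724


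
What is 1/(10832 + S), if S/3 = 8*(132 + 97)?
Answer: 1/16328 ≈ 6.1244e-5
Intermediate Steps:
S = 5496 (S = 3*(8*(132 + 97)) = 3*(8*229) = 3*1832 = 5496)
1/(10832 + S) = 1/(10832 + 5496) = 1/16328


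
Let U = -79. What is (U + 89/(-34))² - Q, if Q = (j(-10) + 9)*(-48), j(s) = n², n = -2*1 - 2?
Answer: 9087825/1156 ≈ 7861.4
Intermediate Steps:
n = -4 (n = -2 - 2 = -4)
j(s) = 16 (j(s) = (-4)² = 16)
Q = -1200 (Q = (16 + 9)*(-48) = 25*(-48) = -1200)
(U + 89/(-34))² - Q = (-79 + 89/(-34))² - 1*(-1200) = (-79 + 89*(-1/34))² + 1200 = (-79 - 89/34)² + 1200 = (-2775/34)² + 1200 = 7700625/1156 + 1200 = 9087825/1156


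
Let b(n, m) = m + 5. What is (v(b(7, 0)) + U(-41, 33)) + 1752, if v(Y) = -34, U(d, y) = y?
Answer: 1751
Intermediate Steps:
b(n, m) = 5 + m
(v(b(7, 0)) + U(-41, 33)) + 1752 = (-34 + 33) + 1752 = -1 + 1752 = 1751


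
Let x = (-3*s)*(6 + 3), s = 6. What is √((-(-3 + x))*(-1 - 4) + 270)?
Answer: I*√555 ≈ 23.558*I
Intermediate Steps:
x = -162 (x = (-3*6)*(6 + 3) = -18*9 = -162)
√((-(-3 + x))*(-1 - 4) + 270) = √((-(-3 - 162))*(-1 - 4) + 270) = √(-1*(-165)*(-5) + 270) = √(165*(-5) + 270) = √(-825 + 270) = √(-555) = I*√555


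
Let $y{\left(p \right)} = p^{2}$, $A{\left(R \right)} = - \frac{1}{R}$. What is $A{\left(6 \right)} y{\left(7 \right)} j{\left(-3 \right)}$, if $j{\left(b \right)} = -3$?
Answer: $\frac{49}{2} \approx 24.5$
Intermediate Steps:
$A{\left(6 \right)} y{\left(7 \right)} j{\left(-3 \right)} = - \frac{1}{6} \cdot 7^{2} \left(-3\right) = \left(-1\right) \frac{1}{6} \cdot 49 \left(-3\right) = \left(- \frac{1}{6}\right) 49 \left(-3\right) = \left(- \frac{49}{6}\right) \left(-3\right) = \frac{49}{2}$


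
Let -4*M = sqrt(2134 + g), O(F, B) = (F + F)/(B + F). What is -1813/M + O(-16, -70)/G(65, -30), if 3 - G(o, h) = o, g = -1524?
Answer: -8/1333 + 3626*sqrt(610)/305 ≈ 293.62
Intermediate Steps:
G(o, h) = 3 - o
O(F, B) = 2*F/(B + F) (O(F, B) = (2*F)/(B + F) = 2*F/(B + F))
M = -sqrt(610)/4 (M = -sqrt(2134 - 1524)/4 = -sqrt(610)/4 ≈ -6.1745)
-1813/M + O(-16, -70)/G(65, -30) = -1813*(-2*sqrt(610)/305) + (2*(-16)/(-70 - 16))/(3 - 1*65) = -(-3626)*sqrt(610)/305 + (2*(-16)/(-86))/(3 - 65) = 3626*sqrt(610)/305 + (2*(-16)*(-1/86))/(-62) = 3626*sqrt(610)/305 + (16/43)*(-1/62) = 3626*sqrt(610)/305 - 8/1333 = -8/1333 + 3626*sqrt(610)/305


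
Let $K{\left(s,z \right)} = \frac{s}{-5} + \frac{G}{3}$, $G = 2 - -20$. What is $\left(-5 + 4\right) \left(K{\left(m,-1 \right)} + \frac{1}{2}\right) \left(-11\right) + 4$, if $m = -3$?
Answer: $\frac{2903}{30} \approx 96.767$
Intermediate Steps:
$G = 22$ ($G = 2 + 20 = 22$)
$K{\left(s,z \right)} = \frac{22}{3} - \frac{s}{5}$ ($K{\left(s,z \right)} = \frac{s}{-5} + \frac{22}{3} = s \left(- \frac{1}{5}\right) + 22 \cdot \frac{1}{3} = - \frac{s}{5} + \frac{22}{3} = \frac{22}{3} - \frac{s}{5}$)
$\left(-5 + 4\right) \left(K{\left(m,-1 \right)} + \frac{1}{2}\right) \left(-11\right) + 4 = \left(-5 + 4\right) \left(\left(\frac{22}{3} - - \frac{3}{5}\right) + \frac{1}{2}\right) \left(-11\right) + 4 = - (\left(\frac{22}{3} + \frac{3}{5}\right) + \frac{1}{2}) \left(-11\right) + 4 = - (\frac{119}{15} + \frac{1}{2}) \left(-11\right) + 4 = \left(-1\right) \frac{253}{30} \left(-11\right) + 4 = \left(- \frac{253}{30}\right) \left(-11\right) + 4 = \frac{2783}{30} + 4 = \frac{2903}{30}$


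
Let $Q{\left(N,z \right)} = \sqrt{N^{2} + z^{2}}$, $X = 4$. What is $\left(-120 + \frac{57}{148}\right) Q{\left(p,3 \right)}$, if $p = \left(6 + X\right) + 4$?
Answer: $- \frac{17703 \sqrt{205}}{148} \approx -1712.6$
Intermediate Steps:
$p = 14$ ($p = \left(6 + 4\right) + 4 = 10 + 4 = 14$)
$\left(-120 + \frac{57}{148}\right) Q{\left(p,3 \right)} = \left(-120 + \frac{57}{148}\right) \sqrt{14^{2} + 3^{2}} = \left(-120 + 57 \cdot \frac{1}{148}\right) \sqrt{196 + 9} = \left(-120 + \frac{57}{148}\right) \sqrt{205} = - \frac{17703 \sqrt{205}}{148}$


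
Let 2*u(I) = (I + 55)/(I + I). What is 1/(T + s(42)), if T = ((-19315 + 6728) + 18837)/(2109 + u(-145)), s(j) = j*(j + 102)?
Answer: 122331/740220388 ≈ 0.00016526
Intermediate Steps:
u(I) = (55 + I)/(4*I) (u(I) = ((I + 55)/(I + I))/2 = ((55 + I)/((2*I)))/2 = ((55 + I)*(1/(2*I)))/2 = ((55 + I)/(2*I))/2 = (55 + I)/(4*I))
s(j) = j*(102 + j)
T = 362500/122331 (T = ((-19315 + 6728) + 18837)/(2109 + (1/4)*(55 - 145)/(-145)) = (-12587 + 18837)/(2109 + (1/4)*(-1/145)*(-90)) = 6250/(2109 + 9/58) = 6250/(122331/58) = 6250*(58/122331) = 362500/122331 ≈ 2.9633)
1/(T + s(42)) = 1/(362500/122331 + 42*(102 + 42)) = 1/(362500/122331 + 42*144) = 1/(362500/122331 + 6048) = 1/(740220388/122331) = 122331/740220388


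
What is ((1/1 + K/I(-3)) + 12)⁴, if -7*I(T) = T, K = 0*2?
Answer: 28561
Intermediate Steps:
K = 0
I(T) = -T/7
((1/1 + K/I(-3)) + 12)⁴ = ((1/1 + 0/((-⅐*(-3)))) + 12)⁴ = ((1*1 + 0/(3/7)) + 12)⁴ = ((1 + 0*(7/3)) + 12)⁴ = ((1 + 0) + 12)⁴ = (1 + 12)⁴ = 13⁴ = 28561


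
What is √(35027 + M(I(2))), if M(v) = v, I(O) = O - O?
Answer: √35027 ≈ 187.16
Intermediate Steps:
I(O) = 0
√(35027 + M(I(2))) = √(35027 + 0) = √35027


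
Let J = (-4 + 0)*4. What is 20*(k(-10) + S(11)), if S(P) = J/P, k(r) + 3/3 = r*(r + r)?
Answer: 43460/11 ≈ 3950.9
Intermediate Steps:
k(r) = -1 + 2*r**2 (k(r) = -1 + r*(r + r) = -1 + r*(2*r) = -1 + 2*r**2)
J = -16 (J = -4*4 = -16)
S(P) = -16/P
20*(k(-10) + S(11)) = 20*((-1 + 2*(-10)**2) - 16/11) = 20*((-1 + 2*100) - 16*1/11) = 20*((-1 + 200) - 16/11) = 20*(199 - 16/11) = 20*(2173/11) = 43460/11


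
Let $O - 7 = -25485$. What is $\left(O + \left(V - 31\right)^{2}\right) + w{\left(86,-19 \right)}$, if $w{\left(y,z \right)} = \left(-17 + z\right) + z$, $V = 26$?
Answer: $-25508$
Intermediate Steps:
$O = -25478$ ($O = 7 - 25485 = -25478$)
$w{\left(y,z \right)} = -17 + 2 z$
$\left(O + \left(V - 31\right)^{2}\right) + w{\left(86,-19 \right)} = \left(-25478 + \left(26 - 31\right)^{2}\right) + \left(-17 + 2 \left(-19\right)\right) = \left(-25478 + \left(-5\right)^{2}\right) - 55 = \left(-25478 + 25\right) - 55 = -25453 - 55 = -25508$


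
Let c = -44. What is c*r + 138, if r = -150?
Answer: 6738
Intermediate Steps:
c*r + 138 = -44*(-150) + 138 = 6600 + 138 = 6738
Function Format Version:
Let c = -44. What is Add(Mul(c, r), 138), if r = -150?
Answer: 6738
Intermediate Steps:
Add(Mul(c, r), 138) = Add(Mul(-44, -150), 138) = Add(6600, 138) = 6738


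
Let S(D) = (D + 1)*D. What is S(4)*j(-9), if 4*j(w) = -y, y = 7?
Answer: -35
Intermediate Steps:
S(D) = D*(1 + D) (S(D) = (1 + D)*D = D*(1 + D))
j(w) = -7/4 (j(w) = (-1*7)/4 = (1/4)*(-7) = -7/4)
S(4)*j(-9) = (4*(1 + 4))*(-7/4) = (4*5)*(-7/4) = 20*(-7/4) = -35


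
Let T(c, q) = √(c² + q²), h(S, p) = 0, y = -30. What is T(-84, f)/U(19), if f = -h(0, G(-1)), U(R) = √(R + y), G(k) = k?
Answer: -84*I*√11/11 ≈ -25.327*I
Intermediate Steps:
U(R) = √(-30 + R) (U(R) = √(R - 30) = √(-30 + R))
f = 0 (f = -1*0 = 0)
T(-84, f)/U(19) = √((-84)² + 0²)/(√(-30 + 19)) = √(7056 + 0)/(√(-11)) = √7056/((I*√11)) = 84*(-I*√11/11) = -84*I*√11/11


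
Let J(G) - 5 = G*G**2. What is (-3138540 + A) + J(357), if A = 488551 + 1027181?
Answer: 43876490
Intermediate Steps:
A = 1515732
J(G) = 5 + G**3 (J(G) = 5 + G*G**2 = 5 + G**3)
(-3138540 + A) + J(357) = (-3138540 + 1515732) + (5 + 357**3) = -1622808 + (5 + 45499293) = -1622808 + 45499298 = 43876490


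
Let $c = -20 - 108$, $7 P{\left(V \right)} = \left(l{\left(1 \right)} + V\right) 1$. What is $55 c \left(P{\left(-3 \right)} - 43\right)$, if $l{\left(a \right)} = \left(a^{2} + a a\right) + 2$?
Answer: $\frac{2112000}{7} \approx 3.0171 \cdot 10^{5}$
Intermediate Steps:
$l{\left(a \right)} = 2 + 2 a^{2}$ ($l{\left(a \right)} = \left(a^{2} + a^{2}\right) + 2 = 2 a^{2} + 2 = 2 + 2 a^{2}$)
$P{\left(V \right)} = \frac{4}{7} + \frac{V}{7}$ ($P{\left(V \right)} = \frac{\left(\left(2 + 2 \cdot 1^{2}\right) + V\right) 1}{7} = \frac{\left(\left(2 + 2 \cdot 1\right) + V\right) 1}{7} = \frac{\left(\left(2 + 2\right) + V\right) 1}{7} = \frac{\left(4 + V\right) 1}{7} = \frac{4 + V}{7} = \frac{4}{7} + \frac{V}{7}$)
$c = -128$ ($c = -20 - 108 = -128$)
$55 c \left(P{\left(-3 \right)} - 43\right) = 55 \left(-128\right) \left(\left(\frac{4}{7} + \frac{1}{7} \left(-3\right)\right) - 43\right) = - 7040 \left(\left(\frac{4}{7} - \frac{3}{7}\right) - 43\right) = - 7040 \left(\frac{1}{7} - 43\right) = \left(-7040\right) \left(- \frac{300}{7}\right) = \frac{2112000}{7}$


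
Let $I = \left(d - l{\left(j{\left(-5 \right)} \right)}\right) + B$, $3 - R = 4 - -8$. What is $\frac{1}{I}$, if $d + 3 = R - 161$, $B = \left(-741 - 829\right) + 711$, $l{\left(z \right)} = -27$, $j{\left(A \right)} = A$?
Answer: $- \frac{1}{1005} \approx -0.00099503$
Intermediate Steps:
$R = -9$ ($R = 3 - \left(4 - -8\right) = 3 - \left(4 + 8\right) = 3 - 12 = -9$)
$B = -859$ ($B = -1570 + 711 = -859$)
$d = -173$ ($d = -3 - 170 = -173$)
$I = -1005$ ($I = \left(-173 - -27\right) - 859 = \left(-173 + 27\right) - 859 = -146 - 859 = -1005$)
$\frac{1}{I} = \frac{1}{-1005} = - \frac{1}{1005}$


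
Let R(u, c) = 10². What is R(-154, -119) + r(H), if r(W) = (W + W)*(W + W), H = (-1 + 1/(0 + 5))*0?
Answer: 100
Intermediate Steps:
R(u, c) = 100
H = 0 (H = (-1 + 1/5)*0 = (-1 + ⅕)*0 = -⅘*0 = 0)
r(W) = 4*W² (r(W) = (2*W)*(2*W) = 4*W²)
R(-154, -119) + r(H) = 100 + 4*0² = 100 + 4*0 = 100 + 0 = 100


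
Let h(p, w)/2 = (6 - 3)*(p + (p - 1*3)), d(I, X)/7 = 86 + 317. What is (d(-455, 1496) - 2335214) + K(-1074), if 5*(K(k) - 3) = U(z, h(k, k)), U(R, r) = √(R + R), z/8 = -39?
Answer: -2332390 + 4*I*√39/5 ≈ -2.3324e+6 + 4.996*I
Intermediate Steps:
z = -312 (z = 8*(-39) = -312)
d(I, X) = 2821 (d(I, X) = 7*(86 + 317) = 7*403 = 2821)
h(p, w) = -18 + 12*p (h(p, w) = 2*((6 - 3)*(p + (p - 1*3))) = 2*(3*(p + (p - 3))) = 2*(3*(p + (-3 + p))) = 2*(3*(-3 + 2*p)) = 2*(-9 + 6*p) = -18 + 12*p)
U(R, r) = √2*√R (U(R, r) = √(2*R) = √2*√R)
K(k) = 3 + 4*I*√39/5 (K(k) = 3 + (√2*√(-312))/5 = 3 + (√2*(2*I*√78))/5 = 3 + (4*I*√39)/5 = 3 + 4*I*√39/5)
(d(-455, 1496) - 2335214) + K(-1074) = (2821 - 2335214) + (3 + 4*I*√39/5) = -2332393 + (3 + 4*I*√39/5) = -2332390 + 4*I*√39/5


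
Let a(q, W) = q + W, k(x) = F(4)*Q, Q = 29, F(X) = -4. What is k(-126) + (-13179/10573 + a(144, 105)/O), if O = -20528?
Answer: -25450106293/217042544 ≈ -117.26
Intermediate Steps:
k(x) = -116 (k(x) = -4*29 = -116)
a(q, W) = W + q
k(-126) + (-13179/10573 + a(144, 105)/O) = -116 + (-13179/10573 + (105 + 144)/(-20528)) = -116 + (-13179*1/10573 + 249*(-1/20528)) = -116 + (-13179/10573 - 249/20528) = -116 - 273171189/217042544 = -25450106293/217042544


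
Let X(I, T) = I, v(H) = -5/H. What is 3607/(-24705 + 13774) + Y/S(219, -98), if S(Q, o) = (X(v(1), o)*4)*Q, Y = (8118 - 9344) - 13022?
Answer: 34986557/11969445 ≈ 2.9230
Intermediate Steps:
Y = -14248 (Y = -1226 - 13022 = -14248)
S(Q, o) = -20*Q (S(Q, o) = (-5/1*4)*Q = (-5*1*4)*Q = (-5*4)*Q = -20*Q)
3607/(-24705 + 13774) + Y/S(219, -98) = 3607/(-24705 + 13774) - 14248/((-20*219)) = 3607/(-10931) - 14248/(-4380) = 3607*(-1/10931) - 14248*(-1/4380) = -3607/10931 + 3562/1095 = 34986557/11969445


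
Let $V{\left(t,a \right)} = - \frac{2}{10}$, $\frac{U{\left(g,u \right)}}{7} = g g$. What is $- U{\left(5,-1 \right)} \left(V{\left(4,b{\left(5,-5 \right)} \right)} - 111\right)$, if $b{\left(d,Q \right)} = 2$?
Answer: $19460$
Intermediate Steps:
$U{\left(g,u \right)} = 7 g^{2}$ ($U{\left(g,u \right)} = 7 g g = 7 g^{2}$)
$V{\left(t,a \right)} = - \frac{1}{5}$ ($V{\left(t,a \right)} = \left(-2\right) \frac{1}{10} = - \frac{1}{5}$)
$- U{\left(5,-1 \right)} \left(V{\left(4,b{\left(5,-5 \right)} \right)} - 111\right) = - 7 \cdot 5^{2} \left(- \frac{1}{5} - 111\right) = - \frac{7 \cdot 25 \left(-556\right)}{5} = - \frac{175 \left(-556\right)}{5} = \left(-1\right) \left(-19460\right) = 19460$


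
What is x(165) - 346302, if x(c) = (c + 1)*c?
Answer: -318912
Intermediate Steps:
x(c) = c*(1 + c) (x(c) = (1 + c)*c = c*(1 + c))
x(165) - 346302 = 165*(1 + 165) - 346302 = 165*166 - 346302 = 27390 - 346302 = -318912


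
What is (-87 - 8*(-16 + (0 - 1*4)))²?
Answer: 5329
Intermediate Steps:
(-87 - 8*(-16 + (0 - 1*4)))² = (-87 - 8*(-16 + (0 - 4)))² = (-87 - 8*(-16 - 4))² = (-87 - 8*(-20))² = (-87 + 160)² = 73² = 5329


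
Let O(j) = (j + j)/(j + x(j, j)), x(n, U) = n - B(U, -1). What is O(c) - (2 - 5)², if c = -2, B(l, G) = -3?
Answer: -5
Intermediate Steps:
x(n, U) = 3 + n (x(n, U) = n - 1*(-3) = n + 3 = 3 + n)
O(j) = 2*j/(3 + 2*j) (O(j) = (j + j)/(j + (3 + j)) = (2*j)/(3 + 2*j) = 2*j/(3 + 2*j))
O(c) - (2 - 5)² = 2*(-2)/(3 + 2*(-2)) - (2 - 5)² = 2*(-2)/(3 - 4) - 1*(-3)² = 2*(-2)/(-1) - 1*9 = 2*(-2)*(-1) - 9 = 4 - 9 = -5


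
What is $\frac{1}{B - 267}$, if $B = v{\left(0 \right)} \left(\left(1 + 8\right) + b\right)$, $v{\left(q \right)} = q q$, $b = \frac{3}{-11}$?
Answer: $- \frac{1}{267} \approx -0.0037453$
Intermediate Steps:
$b = - \frac{3}{11}$ ($b = 3 \left(- \frac{1}{11}\right) = - \frac{3}{11} \approx -0.27273$)
$v{\left(q \right)} = q^{2}$
$B = 0$ ($B = 0^{2} \left(\left(1 + 8\right) - \frac{3}{11}\right) = 0 \left(9 - \frac{3}{11}\right) = 0 \cdot \frac{96}{11} = 0$)
$\frac{1}{B - 267} = \frac{1}{0 - 267} = \frac{1}{-267} = - \frac{1}{267}$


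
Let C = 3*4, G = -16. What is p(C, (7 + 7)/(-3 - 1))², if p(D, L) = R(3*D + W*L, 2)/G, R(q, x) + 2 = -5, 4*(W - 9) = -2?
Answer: 49/256 ≈ 0.19141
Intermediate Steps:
W = 17/2 (W = 9 + (¼)*(-2) = 9 - ½ = 17/2 ≈ 8.5000)
R(q, x) = -7 (R(q, x) = -2 - 5 = -7)
C = 12
p(D, L) = 7/16 (p(D, L) = -7/(-16) = -7*(-1/16) = 7/16)
p(C, (7 + 7)/(-3 - 1))² = (7/16)² = 49/256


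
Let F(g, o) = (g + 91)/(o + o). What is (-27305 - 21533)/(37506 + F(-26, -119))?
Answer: -11623444/8926363 ≈ -1.3021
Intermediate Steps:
F(g, o) = (91 + g)/(2*o) (F(g, o) = (91 + g)/((2*o)) = (91 + g)*(1/(2*o)) = (91 + g)/(2*o))
(-27305 - 21533)/(37506 + F(-26, -119)) = (-27305 - 21533)/(37506 + (½)*(91 - 26)/(-119)) = -48838/(37506 + (½)*(-1/119)*65) = -48838/(37506 - 65/238) = -48838/8926363/238 = -48838*238/8926363 = -11623444/8926363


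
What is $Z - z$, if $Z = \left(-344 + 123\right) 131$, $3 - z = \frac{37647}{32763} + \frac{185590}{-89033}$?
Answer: $- \frac{28153734798195}{972329393} \approx -28955.0$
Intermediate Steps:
$z = \frac{3826541452}{972329393}$ ($z = 3 - \left(\frac{37647}{32763} + \frac{185590}{-89033}\right) = 3 - \left(37647 \cdot \frac{1}{32763} + 185590 \left(- \frac{1}{89033}\right)\right) = 3 - \left(\frac{12549}{10921} - \frac{185590}{89033}\right) = 3 - - \frac{909553273}{972329393} = 3 + \frac{909553273}{972329393} = \frac{3826541452}{972329393} \approx 3.9354$)
$Z = -28951$ ($Z = \left(-221\right) 131 = -28951$)
$Z - z = -28951 - \frac{3826541452}{972329393} = - \frac{28153734798195}{972329393}$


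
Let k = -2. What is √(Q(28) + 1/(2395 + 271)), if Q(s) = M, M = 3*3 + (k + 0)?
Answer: √49755558/2666 ≈ 2.6458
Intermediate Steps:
M = 7 (M = 3*3 + (-2 + 0) = 9 - 2 = 7)
Q(s) = 7
√(Q(28) + 1/(2395 + 271)) = √(7 + 1/(2395 + 271)) = √(7 + 1/2666) = √(18663/2666) = √49755558/2666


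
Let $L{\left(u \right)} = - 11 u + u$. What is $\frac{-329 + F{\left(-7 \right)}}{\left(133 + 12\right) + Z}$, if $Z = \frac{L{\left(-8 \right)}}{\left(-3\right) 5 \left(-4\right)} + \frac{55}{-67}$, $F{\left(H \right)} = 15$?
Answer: $- \frac{31557}{14624} \approx -2.1579$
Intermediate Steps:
$L{\left(u \right)} = - 10 u$
$Z = \frac{103}{201}$ ($Z = \frac{\left(-10\right) \left(-8\right)}{\left(-3\right) 5 \left(-4\right)} + \frac{55}{-67} = \frac{80}{\left(-15\right) \left(-4\right)} + 55 \left(- \frac{1}{67}\right) = \frac{80}{60} - \frac{55}{67} = 80 \cdot \frac{1}{60} - \frac{55}{67} = \frac{4}{3} - \frac{55}{67} = \frac{103}{201} \approx 0.51244$)
$\frac{-329 + F{\left(-7 \right)}}{\left(133 + 12\right) + Z} = \frac{-329 + 15}{\left(133 + 12\right) + \frac{103}{201}} = - \frac{314}{145 + \frac{103}{201}} = - \frac{314}{\frac{29248}{201}} = \left(-314\right) \frac{201}{29248} = - \frac{31557}{14624}$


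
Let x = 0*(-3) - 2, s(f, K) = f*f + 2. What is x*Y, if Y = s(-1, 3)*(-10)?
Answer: 60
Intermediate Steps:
s(f, K) = 2 + f² (s(f, K) = f² + 2 = 2 + f²)
x = -2 (x = 0 - 2 = -2)
Y = -30 (Y = (2 + (-1)²)*(-10) = (2 + 1)*(-10) = 3*(-10) = -30)
x*Y = -2*(-30) = 60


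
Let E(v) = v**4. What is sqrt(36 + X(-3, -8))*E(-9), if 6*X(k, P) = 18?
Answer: 6561*sqrt(39) ≈ 40973.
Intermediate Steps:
X(k, P) = 3 (X(k, P) = (1/6)*18 = 3)
sqrt(36 + X(-3, -8))*E(-9) = sqrt(36 + 3)*(-9)**4 = sqrt(39)*6561 = 6561*sqrt(39)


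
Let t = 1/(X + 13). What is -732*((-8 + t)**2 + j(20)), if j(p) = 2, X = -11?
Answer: -42639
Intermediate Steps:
t = 1/2 (t = 1/(-11 + 13) = 1/2 ≈ 0.50000)
-732*((-8 + t)**2 + j(20)) = -732*((-8 + 1/2)**2 + 2) = -732*((-15/2)**2 + 2) = -732*(225/4 + 2) = -732*233/4 = -42639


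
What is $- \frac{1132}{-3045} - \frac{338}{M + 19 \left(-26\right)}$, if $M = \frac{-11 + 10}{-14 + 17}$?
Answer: $\frac{4766386}{4515735} \approx 1.0555$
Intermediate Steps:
$M = - \frac{1}{3} \approx -0.33333$
$- \frac{1132}{-3045} - \frac{338}{M + 19 \left(-26\right)} = - \frac{1132}{-3045} - \frac{338}{- \frac{1}{3} + 19 \left(-26\right)} = \left(-1132\right) \left(- \frac{1}{3045}\right) - \frac{338}{- \frac{1}{3} - 494} = \frac{1132}{3045} - \frac{338}{- \frac{1483}{3}} = \frac{1132}{3045} - - \frac{1014}{1483} = \frac{1132}{3045} + \frac{1014}{1483} = \frac{4766386}{4515735}$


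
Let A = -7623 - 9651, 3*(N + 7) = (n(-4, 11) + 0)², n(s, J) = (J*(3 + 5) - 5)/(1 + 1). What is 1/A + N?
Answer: 6530531/11516 ≈ 567.08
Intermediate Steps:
n(s, J) = -5/2 + 4*J (n(s, J) = (J*8 - 5)/2 = (8*J - 5)*(½) = (-5 + 8*J)*(½) = -5/2 + 4*J)
N = 6805/12 (N = -7 + ((-5/2 + 4*11) + 0)²/3 = -7 + ((-5/2 + 44) + 0)²/3 = -7 + (83/2 + 0)²/3 = -7 + (83/2)²/3 = -7 + (⅓)*(6889/4) = -7 + 6889/12 = 6805/12 ≈ 567.08)
A = -17274
1/A + N = 1/(-17274) + 6805/12 = -1/17274 + 6805/12 = 6530531/11516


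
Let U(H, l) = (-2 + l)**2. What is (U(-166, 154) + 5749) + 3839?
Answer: 32692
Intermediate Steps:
(U(-166, 154) + 5749) + 3839 = ((-2 + 154)**2 + 5749) + 3839 = (152**2 + 5749) + 3839 = (23104 + 5749) + 3839 = 28853 + 3839 = 32692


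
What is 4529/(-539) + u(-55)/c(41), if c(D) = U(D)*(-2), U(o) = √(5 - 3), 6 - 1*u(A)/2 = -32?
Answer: -647/77 - 19*√2 ≈ -35.273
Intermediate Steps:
u(A) = 76 (u(A) = 12 - 2*(-32) = 12 + 64 = 76)
U(o) = √2
c(D) = -2*√2 (c(D) = √2*(-2) = -2*√2)
4529/(-539) + u(-55)/c(41) = 4529/(-539) + 76/((-2*√2)) = 4529*(-1/539) + 76*(-√2/4) = -647/77 - 19*√2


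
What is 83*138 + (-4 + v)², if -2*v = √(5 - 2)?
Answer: 45883/4 + 4*√3 ≈ 11478.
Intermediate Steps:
v = -√3/2 (v = -√(5 - 2)/2 = -√3/2 ≈ -0.86602)
83*138 + (-4 + v)² = 83*138 + (-4 - √3/2)² = 11454 + (-4 - √3/2)²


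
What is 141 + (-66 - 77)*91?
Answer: -12872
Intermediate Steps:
141 + (-66 - 77)*91 = 141 - 143*91 = 141 - 13013 = -12872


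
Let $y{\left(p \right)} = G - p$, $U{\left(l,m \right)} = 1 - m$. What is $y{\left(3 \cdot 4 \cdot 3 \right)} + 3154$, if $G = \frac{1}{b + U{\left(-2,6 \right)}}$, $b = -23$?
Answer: $\frac{87303}{28} \approx 3118.0$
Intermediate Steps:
$G = - \frac{1}{28}$ ($G = \frac{1}{-23 + \left(1 - 6\right)} = \frac{1}{-23 - 5} = \frac{1}{-28} = - \frac{1}{28} \approx -0.035714$)
$y{\left(p \right)} = - \frac{1}{28} - p$
$y{\left(3 \cdot 4 \cdot 3 \right)} + 3154 = \left(- \frac{1}{28} - 3 \cdot 4 \cdot 3\right) + 3154 = \left(- \frac{1}{28} - 12 \cdot 3\right) + 3154 = \left(- \frac{1}{28} - 36\right) + 3154 = - \frac{1009}{28} + 3154 = \frac{87303}{28}$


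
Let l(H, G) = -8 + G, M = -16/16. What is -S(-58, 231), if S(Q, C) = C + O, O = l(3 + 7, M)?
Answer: -222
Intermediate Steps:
M = -1 (M = -16*1/16 = -1)
O = -9 (O = -8 - 1 = -9)
S(Q, C) = -9 + C (S(Q, C) = C - 9 = -9 + C)
-S(-58, 231) = -(-9 + 231) = -1*222 = -222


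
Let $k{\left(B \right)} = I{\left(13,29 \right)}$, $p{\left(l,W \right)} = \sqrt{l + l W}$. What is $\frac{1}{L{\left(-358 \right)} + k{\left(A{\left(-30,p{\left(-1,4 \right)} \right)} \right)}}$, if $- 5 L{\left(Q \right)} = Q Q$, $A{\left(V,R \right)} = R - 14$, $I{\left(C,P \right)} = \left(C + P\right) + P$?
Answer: $- \frac{5}{127809} \approx -3.9121 \cdot 10^{-5}$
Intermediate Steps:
$I{\left(C,P \right)} = C + 2 P$
$p{\left(l,W \right)} = \sqrt{l + W l}$
$A{\left(V,R \right)} = -14 + R$
$L{\left(Q \right)} = - \frac{Q^{2}}{5}$ ($L{\left(Q \right)} = - \frac{Q Q}{5} = - \frac{Q^{2}}{5}$)
$k{\left(B \right)} = 71$ ($k{\left(B \right)} = 13 + 2 \cdot 29 = 13 + 58 = 71$)
$\frac{1}{L{\left(-358 \right)} + k{\left(A{\left(-30,p{\left(-1,4 \right)} \right)} \right)}} = \frac{1}{- \frac{\left(-358\right)^{2}}{5} + 71} = \frac{1}{\left(- \frac{1}{5}\right) 128164 + 71} = \frac{1}{- \frac{128164}{5} + 71} = \frac{1}{- \frac{127809}{5}} = - \frac{5}{127809}$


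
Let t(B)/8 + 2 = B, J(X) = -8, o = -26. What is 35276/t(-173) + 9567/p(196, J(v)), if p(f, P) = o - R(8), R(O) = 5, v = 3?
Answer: -3621839/10850 ≈ -333.81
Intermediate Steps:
p(f, P) = -31 (p(f, P) = -26 - 1*5 = -26 - 5 = -31)
t(B) = -16 + 8*B
35276/t(-173) + 9567/p(196, J(v)) = 35276/(-16 + 8*(-173)) + 9567/(-31) = 35276/(-16 - 1384) + 9567*(-1/31) = 35276/(-1400) - 9567/31 = 35276*(-1/1400) - 9567/31 = -8819/350 - 9567/31 = -3621839/10850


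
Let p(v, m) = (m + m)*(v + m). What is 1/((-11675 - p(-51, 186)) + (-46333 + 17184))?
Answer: -1/91044 ≈ -1.0984e-5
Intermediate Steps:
p(v, m) = 2*m*(m + v) (p(v, m) = (2*m)*(m + v) = 2*m*(m + v))
1/((-11675 - p(-51, 186)) + (-46333 + 17184)) = 1/((-11675 - 2*186*(186 - 51)) + (-46333 + 17184)) = 1/((-11675 - 2*186*135) - 29149) = 1/((-11675 - 1*50220) - 29149) = 1/((-11675 - 50220) - 29149) = 1/(-61895 - 29149) = 1/(-91044) = -1/91044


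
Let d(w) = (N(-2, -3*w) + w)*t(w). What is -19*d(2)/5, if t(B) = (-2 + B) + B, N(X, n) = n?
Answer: 152/5 ≈ 30.400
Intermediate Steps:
t(B) = -2 + 2*B
d(w) = -2*w*(-2 + 2*w) (d(w) = (-3*w + w)*(-2 + 2*w) = (-2*w)*(-2 + 2*w) = -2*w*(-2 + 2*w))
-19*d(2)/5 = -76*2*(1 - 1*2)/5 = -76*2*(1 - 2)*(⅕) = -76*2*(-1)*(⅕) = -19*(-8)*(⅕) = 152*(⅕) = 152/5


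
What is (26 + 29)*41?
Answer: 2255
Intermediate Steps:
(26 + 29)*41 = 55*41 = 2255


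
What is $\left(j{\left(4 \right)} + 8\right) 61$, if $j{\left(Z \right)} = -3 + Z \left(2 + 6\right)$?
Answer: $2257$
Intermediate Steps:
$j{\left(Z \right)} = -3 + 8 Z$ ($j{\left(Z \right)} = -3 + Z 8 = -3 + 8 Z$)
$\left(j{\left(4 \right)} + 8\right) 61 = \left(\left(-3 + 8 \cdot 4\right) + 8\right) 61 = \left(\left(-3 + 32\right) + 8\right) 61 = \left(29 + 8\right) 61 = 37 \cdot 61 = 2257$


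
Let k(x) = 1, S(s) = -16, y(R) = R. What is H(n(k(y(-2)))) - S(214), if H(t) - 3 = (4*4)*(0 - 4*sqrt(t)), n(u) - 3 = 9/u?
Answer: 19 - 128*sqrt(3) ≈ -202.70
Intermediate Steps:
n(u) = 3 + 9/u
H(t) = 3 - 64*sqrt(t) (H(t) = 3 + (4*4)*(0 - 4*sqrt(t)) = 3 + 16*(0 - 4*sqrt(t)) = 3 + 16*(-4*sqrt(t)) = 3 - 64*sqrt(t))
H(n(k(y(-2)))) - S(214) = (3 - 64*sqrt(3 + 9/1)) - 1*(-16) = (3 - 64*sqrt(3 + 9*1)) + 16 = (3 - 64*sqrt(3 + 9)) + 16 = (3 - 128*sqrt(3)) + 16 = 19 - 128*sqrt(3)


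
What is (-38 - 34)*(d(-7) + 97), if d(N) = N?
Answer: -6480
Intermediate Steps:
(-38 - 34)*(d(-7) + 97) = (-38 - 34)*(-7 + 97) = -72*90 = -6480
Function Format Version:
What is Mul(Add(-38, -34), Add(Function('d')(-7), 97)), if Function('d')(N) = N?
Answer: -6480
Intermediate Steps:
Mul(Add(-38, -34), Add(Function('d')(-7), 97)) = Mul(Add(-38, -34), Add(-7, 97)) = Mul(-72, 90) = -6480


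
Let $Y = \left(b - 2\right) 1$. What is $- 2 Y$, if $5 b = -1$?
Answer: $\frac{22}{5} \approx 4.4$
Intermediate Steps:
$b = - \frac{1}{5}$ ($b = \frac{1}{5} \left(-1\right) = - \frac{1}{5} \approx -0.2$)
$Y = - \frac{11}{5}$ ($Y = \left(- \frac{1}{5} - 2\right) 1 = \left(- \frac{11}{5}\right) 1 = - \frac{11}{5} \approx -2.2$)
$- 2 Y = \left(-2\right) \left(- \frac{11}{5}\right) = \frac{22}{5}$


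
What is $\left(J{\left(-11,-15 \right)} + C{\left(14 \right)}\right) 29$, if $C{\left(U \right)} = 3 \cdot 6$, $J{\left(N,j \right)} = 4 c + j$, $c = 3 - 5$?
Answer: $-145$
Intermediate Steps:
$c = -2$
$J{\left(N,j \right)} = -8 + j$ ($J{\left(N,j \right)} = 4 \left(-2\right) + j = -8 + j$)
$C{\left(U \right)} = 18$
$\left(J{\left(-11,-15 \right)} + C{\left(14 \right)}\right) 29 = \left(\left(-8 - 15\right) + 18\right) 29 = \left(-23 + 18\right) 29 = \left(-5\right) 29 = -145$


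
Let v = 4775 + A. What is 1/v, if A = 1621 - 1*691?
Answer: 1/5705 ≈ 0.00017528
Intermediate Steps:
A = 930 (A = 1621 - 691 = 930)
v = 5705 (v = 4775 + 930 = 5705)
1/v = 1/5705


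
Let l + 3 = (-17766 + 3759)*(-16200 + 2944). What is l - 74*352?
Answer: 185650741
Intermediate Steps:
l = 185676789 (l = -3 + (-17766 + 3759)*(-16200 + 2944) = -3 - 14007*(-13256) = -3 + 185676792 = 185676789)
l - 74*352 = 185676789 - 74*352 = 185676789 - 26048 = 185650741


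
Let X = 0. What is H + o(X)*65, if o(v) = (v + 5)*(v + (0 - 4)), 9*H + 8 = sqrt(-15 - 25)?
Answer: -11708/9 + 2*I*sqrt(10)/9 ≈ -1300.9 + 0.70273*I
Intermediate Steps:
H = -8/9 + 2*I*sqrt(10)/9 (H = -8/9 + sqrt(-15 - 25)/9 = -8/9 + sqrt(-40)/9 = -8/9 + (2*I*sqrt(10))/9 = -8/9 + 2*I*sqrt(10)/9 ≈ -0.88889 + 0.70273*I)
o(v) = (-4 + v)*(5 + v) (o(v) = (5 + v)*(v - 4) = (5 + v)*(-4 + v) = (-4 + v)*(5 + v))
H + o(X)*65 = (-8/9 + 2*I*sqrt(10)/9) + (-20 + 0 + 0**2)*65 = (-8/9 + 2*I*sqrt(10)/9) + (-20 + 0 + 0)*65 = (-8/9 + 2*I*sqrt(10)/9) - 20*65 = (-8/9 + 2*I*sqrt(10)/9) - 1300 = -11708/9 + 2*I*sqrt(10)/9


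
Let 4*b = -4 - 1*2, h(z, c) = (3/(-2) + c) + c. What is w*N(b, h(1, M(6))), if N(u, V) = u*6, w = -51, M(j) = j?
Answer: 459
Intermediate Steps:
h(z, c) = -3/2 + 2*c (h(z, c) = (3*(-½) + c) + c = (-3/2 + c) + c = -3/2 + 2*c)
b = -3/2 (b = (-4 - 1*2)/4 = (-4 - 2)/4 = (¼)*(-6) = -3/2 ≈ -1.5000)
N(u, V) = 6*u
w*N(b, h(1, M(6))) = -306*(-3)/2 = -51*(-9) = 459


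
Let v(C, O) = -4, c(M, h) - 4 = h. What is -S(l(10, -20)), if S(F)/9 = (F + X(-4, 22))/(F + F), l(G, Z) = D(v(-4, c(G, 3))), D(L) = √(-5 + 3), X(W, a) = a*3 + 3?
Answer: -9/2 + 621*I*√2/4 ≈ -4.5 + 219.56*I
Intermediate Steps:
c(M, h) = 4 + h
X(W, a) = 3 + 3*a (X(W, a) = 3*a + 3 = 3 + 3*a)
D(L) = I*√2 (D(L) = √(-2) = I*√2)
l(G, Z) = I*√2
S(F) = 9*(69 + F)/(2*F) (S(F) = 9*((F + (3 + 3*22))/(F + F)) = 9*((F + (3 + 66))/((2*F))) = 9*((F + 69)*(1/(2*F))) = 9*((69 + F)*(1/(2*F))) = 9*((69 + F)/(2*F)) = 9*(69 + F)/(2*F))
-S(l(10, -20)) = -9*(69 + I*√2)/(2*(I*√2)) = -9*(-I*√2/2)*(69 + I*√2)/2 = -(-9)*I*√2*(69 + I*√2)/4 = 9*I*√2*(69 + I*√2)/4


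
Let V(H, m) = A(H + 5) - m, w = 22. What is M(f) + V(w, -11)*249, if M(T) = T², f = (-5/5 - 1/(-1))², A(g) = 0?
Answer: 2739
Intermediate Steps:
V(H, m) = -m (V(H, m) = 0 - m = -m)
f = 0 (f = (-5*⅕ - 1*(-1))² = (-1 + 1)² = 0² = 0)
M(f) + V(w, -11)*249 = 0² - 1*(-11)*249 = 0 + 11*249 = 0 + 2739 = 2739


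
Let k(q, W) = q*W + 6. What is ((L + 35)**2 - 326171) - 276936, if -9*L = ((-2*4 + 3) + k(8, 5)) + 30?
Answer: -48792131/81 ≈ -6.0237e+5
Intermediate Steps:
k(q, W) = 6 + W*q (k(q, W) = W*q + 6 = 6 + W*q)
L = -71/9 (L = -(((-2*4 + 3) + (6 + 5*8)) + 30)/9 = -(((-8 + 3) + (6 + 40)) + 30)/9 = -((-5 + 46) + 30)/9 = -(41 + 30)/9 = -1/9*71 = -71/9 ≈ -7.8889)
((L + 35)**2 - 326171) - 276936 = ((-71/9 + 35)**2 - 326171) - 276936 = ((244/9)**2 - 326171) - 276936 = (59536/81 - 326171) - 276936 = -26360315/81 - 276936 = -48792131/81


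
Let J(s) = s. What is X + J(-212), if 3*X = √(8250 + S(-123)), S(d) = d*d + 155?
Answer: -212 + 41*√14/3 ≈ -160.86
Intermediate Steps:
S(d) = 155 + d² (S(d) = d² + 155 = 155 + d²)
X = 41*√14/3 (X = √(8250 + (155 + (-123)²))/3 = √(8250 + (155 + 15129))/3 = √(8250 + 15284)/3 = √23534/3 = (41*√14)/3 = 41*√14/3 ≈ 51.136)
X + J(-212) = 41*√14/3 - 212 = -212 + 41*√14/3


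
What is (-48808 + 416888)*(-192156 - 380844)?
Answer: -210909840000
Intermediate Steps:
(-48808 + 416888)*(-192156 - 380844) = 368080*(-573000) = -210909840000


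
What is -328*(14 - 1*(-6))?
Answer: -6560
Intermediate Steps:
-328*(14 - 1*(-6)) = -328*(14 + 6) = -328*20 = -6560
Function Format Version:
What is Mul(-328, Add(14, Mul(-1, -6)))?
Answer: -6560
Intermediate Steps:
Mul(-328, Add(14, Mul(-1, -6))) = Mul(-328, Add(14, 6)) = Mul(-328, 20) = -6560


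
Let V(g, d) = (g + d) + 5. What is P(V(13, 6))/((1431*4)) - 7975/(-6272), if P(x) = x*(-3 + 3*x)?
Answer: 1556537/997248 ≈ 1.5608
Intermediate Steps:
V(g, d) = 5 + d + g (V(g, d) = (d + g) + 5 = 5 + d + g)
P(V(13, 6))/((1431*4)) - 7975/(-6272) = (3*(5 + 6 + 13)*(-1 + (5 + 6 + 13)))/((1431*4)) - 7975/(-6272) = (3*24*(-1 + 24))/5724 - 7975*(-1/6272) = (3*24*23)*(1/5724) + 7975/6272 = 1656*(1/5724) + 7975/6272 = 46/159 + 7975/6272 = 1556537/997248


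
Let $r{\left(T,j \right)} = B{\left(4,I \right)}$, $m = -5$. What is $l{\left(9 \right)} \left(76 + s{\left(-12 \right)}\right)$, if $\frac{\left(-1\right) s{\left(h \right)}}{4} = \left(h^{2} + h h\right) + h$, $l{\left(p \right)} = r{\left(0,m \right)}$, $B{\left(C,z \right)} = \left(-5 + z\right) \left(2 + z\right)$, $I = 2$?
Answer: $12336$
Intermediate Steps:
$r{\left(T,j \right)} = -12$ ($r{\left(T,j \right)} = -10 + 2^{2} - 6 = -10 + 4 - 6 = -12$)
$l{\left(p \right)} = -12$
$s{\left(h \right)} = - 8 h^{2} - 4 h$ ($s{\left(h \right)} = - 4 \left(\left(h^{2} + h h\right) + h\right) = - 4 \left(\left(h^{2} + h^{2}\right) + h\right) = - 4 \left(2 h^{2} + h\right) = - 4 \left(h + 2 h^{2}\right) = - 8 h^{2} - 4 h$)
$l{\left(9 \right)} \left(76 + s{\left(-12 \right)}\right) = - 12 \left(76 - - 48 \left(1 + 2 \left(-12\right)\right)\right) = - 12 \left(76 - - 48 \left(1 - 24\right)\right) = - 12 \left(76 - \left(-48\right) \left(-23\right)\right) = - 12 \left(76 - 1104\right) = \left(-12\right) \left(-1028\right) = 12336$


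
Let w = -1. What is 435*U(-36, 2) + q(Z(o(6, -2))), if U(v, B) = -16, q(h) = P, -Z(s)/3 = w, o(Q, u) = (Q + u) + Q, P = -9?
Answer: -6969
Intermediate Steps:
o(Q, u) = u + 2*Q
Z(s) = 3 (Z(s) = -3*(-1) = 3)
q(h) = -9
435*U(-36, 2) + q(Z(o(6, -2))) = 435*(-16) - 9 = -6960 - 9 = -6969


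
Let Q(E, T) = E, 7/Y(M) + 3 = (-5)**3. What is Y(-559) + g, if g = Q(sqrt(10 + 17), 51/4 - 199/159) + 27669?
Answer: 3541625/128 + 3*sqrt(3) ≈ 27674.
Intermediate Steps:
Y(M) = -7/128 (Y(M) = 7/(-3 + (-5)**3) = 7/(-3 - 125) = 7/(-128) = 7*(-1/128) = -7/128)
g = 27669 + 3*sqrt(3) (g = sqrt(10 + 17) + 27669 = sqrt(27) + 27669 = 3*sqrt(3) + 27669 = 27669 + 3*sqrt(3) ≈ 27674.)
Y(-559) + g = -7/128 + (27669 + 3*sqrt(3)) = 3541625/128 + 3*sqrt(3)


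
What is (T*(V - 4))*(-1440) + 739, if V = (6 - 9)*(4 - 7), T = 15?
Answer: -107261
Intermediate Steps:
V = 9 (V = -3*(-3) = 9)
(T*(V - 4))*(-1440) + 739 = (15*(9 - 4))*(-1440) + 739 = (15*5)*(-1440) + 739 = 75*(-1440) + 739 = -108000 + 739 = -107261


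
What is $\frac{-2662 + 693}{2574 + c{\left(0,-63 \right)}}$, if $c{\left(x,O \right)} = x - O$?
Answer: $- \frac{1969}{2637} \approx -0.74668$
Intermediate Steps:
$\frac{-2662 + 693}{2574 + c{\left(0,-63 \right)}} = \frac{-2662 + 693}{2574 + \left(0 - -63\right)} = - \frac{1969}{2574 + \left(0 + 63\right)} = - \frac{1969}{2574 + 63} = - \frac{1969}{2637}$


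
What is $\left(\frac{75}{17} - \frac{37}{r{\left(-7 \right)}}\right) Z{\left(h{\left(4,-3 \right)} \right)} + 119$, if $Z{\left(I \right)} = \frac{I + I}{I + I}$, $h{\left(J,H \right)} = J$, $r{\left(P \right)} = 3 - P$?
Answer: $\frac{20351}{170} \approx 119.71$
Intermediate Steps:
$Z{\left(I \right)} = 1$ ($Z{\left(I \right)} = \frac{2 I}{2 I} = 2 I \frac{1}{2 I} = 1$)
$\left(\frac{75}{17} - \frac{37}{r{\left(-7 \right)}}\right) Z{\left(h{\left(4,-3 \right)} \right)} + 119 = \left(\frac{75}{17} - \frac{37}{3 - -7}\right) 1 + 119 = \left(75 \cdot \frac{1}{17} - \frac{37}{3 + 7}\right) 1 + 119 = \left(\frac{75}{17} - \frac{37}{10}\right) 1 + 119 = \frac{121}{170} \cdot 1 + 119 = \frac{121}{170} + 119 = \frac{20351}{170}$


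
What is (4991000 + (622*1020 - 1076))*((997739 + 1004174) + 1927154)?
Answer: 22098502988388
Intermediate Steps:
(4991000 + (622*1020 - 1076))*((997739 + 1004174) + 1927154) = (4991000 + (634440 - 1076))*(2001913 + 1927154) = (4991000 + 633364)*3929067 = 5624364*3929067 = 22098502988388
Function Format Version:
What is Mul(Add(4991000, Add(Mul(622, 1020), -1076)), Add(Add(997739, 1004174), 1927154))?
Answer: 22098502988388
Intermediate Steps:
Mul(Add(4991000, Add(Mul(622, 1020), -1076)), Add(Add(997739, 1004174), 1927154)) = Mul(Add(4991000, Add(634440, -1076)), Add(2001913, 1927154)) = Mul(Add(4991000, 633364), 3929067) = Mul(5624364, 3929067) = 22098502988388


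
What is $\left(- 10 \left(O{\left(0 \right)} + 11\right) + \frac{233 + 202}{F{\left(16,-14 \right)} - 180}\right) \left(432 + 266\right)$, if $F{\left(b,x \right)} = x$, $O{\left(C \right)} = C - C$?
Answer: $- \frac{7599475}{97} \approx -78345.0$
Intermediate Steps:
$O{\left(C \right)} = 0$
$\left(- 10 \left(O{\left(0 \right)} + 11\right) + \frac{233 + 202}{F{\left(16,-14 \right)} - 180}\right) \left(432 + 266\right) = \left(- 10 \left(0 + 11\right) + \frac{233 + 202}{-14 - 180}\right) \left(432 + 266\right) = \left(\left(-10\right) 11 + \frac{435}{-194}\right) 698 = \left(-110 + 435 \left(- \frac{1}{194}\right)\right) 698 = \left(-110 - \frac{435}{194}\right) 698 = \left(- \frac{21775}{194}\right) 698 = - \frac{7599475}{97}$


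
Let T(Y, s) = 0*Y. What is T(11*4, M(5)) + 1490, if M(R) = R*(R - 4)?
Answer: 1490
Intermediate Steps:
M(R) = R*(-4 + R)
T(Y, s) = 0
T(11*4, M(5)) + 1490 = 0 + 1490 = 1490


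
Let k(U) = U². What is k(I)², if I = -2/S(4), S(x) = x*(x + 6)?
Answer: 1/160000 ≈ 6.2500e-6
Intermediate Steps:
S(x) = x*(6 + x)
I = -1/20 (I = -2*1/(4*(6 + 4)) = -2/(4*10) = -2/40 = -2*1/40 = -1/20 ≈ -0.050000)
k(I)² = ((-1/20)²)² = (1/400)² = 1/160000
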